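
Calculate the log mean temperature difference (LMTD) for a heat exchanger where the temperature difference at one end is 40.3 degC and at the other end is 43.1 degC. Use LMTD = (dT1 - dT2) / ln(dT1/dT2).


LMTD = (dT1 - dT2) / ln(dT1/dT2)
= (40.3 - 43.1) / ln(40.3 / 43.1) = -2.8 / -0.0671715 = 41.68

41.68 degC


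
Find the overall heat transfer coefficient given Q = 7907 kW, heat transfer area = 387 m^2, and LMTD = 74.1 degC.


From Q = U*A*LMTD, U = Q / (A * LMTD)
U = 7907 / (387 * 74.1) = 7907 / 28676.7 = 0.2757

0.2757 kW/(m^2*K)


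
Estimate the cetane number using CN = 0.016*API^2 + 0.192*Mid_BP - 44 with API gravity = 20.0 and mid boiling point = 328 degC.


CN = 0.016 * 20.0^2 + 0.192 * 328 - 44
CN = 6.4 + 62.976 - 44 = 25.376

25.376


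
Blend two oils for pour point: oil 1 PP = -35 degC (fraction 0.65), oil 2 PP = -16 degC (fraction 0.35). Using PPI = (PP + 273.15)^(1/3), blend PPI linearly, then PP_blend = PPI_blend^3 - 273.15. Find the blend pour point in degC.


PPI_1 = (-35 + 273.15)^(1/3) = 6.198456
PPI_2 = (-16 + 273.15)^(1/3) = 6.359098
PPI_blend = 0.65 * 6.198456 + 0.35 * 6.359098 = 6.254681
PP_blend = 6.254681^3 - 273.15 = 244.6896 - 273.15 = -28.46

-28.46 degC


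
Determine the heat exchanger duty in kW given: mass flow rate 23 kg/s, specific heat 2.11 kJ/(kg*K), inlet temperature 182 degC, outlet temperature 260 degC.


Q = m_dot * cp * delta_T
delta_T = 260 - 182 = 78 K
Q = 23 * 2.11 * 78
= 48.53 * 78
= 3785.34 kW

3785.34 kW


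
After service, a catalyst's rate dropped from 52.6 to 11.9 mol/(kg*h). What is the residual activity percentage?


Activity (%) = (rate_used / rate_fresh) * 100
rate_used = 11.9, rate_fresh = 52.6
= (11.9 / 52.6) * 100
= 0.2262 * 100 = 22.62

22.62 %


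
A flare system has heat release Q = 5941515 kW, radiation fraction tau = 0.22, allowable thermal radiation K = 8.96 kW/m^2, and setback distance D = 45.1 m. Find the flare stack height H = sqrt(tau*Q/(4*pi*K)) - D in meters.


tau*Q/(4*pi*K) = 0.22 * 5941515 / (4 * pi * 8.96) = 11609.2
sqrt(11609.2) = 107.746
H = 107.746 - 45.1 = 62.65

62.65 m


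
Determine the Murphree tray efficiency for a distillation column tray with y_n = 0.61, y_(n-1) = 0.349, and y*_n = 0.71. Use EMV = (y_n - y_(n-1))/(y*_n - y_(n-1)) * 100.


Murphree vapor efficiency: EMV = (y_n - y_(n-1)) / (y*_n - y_(n-1)) * 100
EMV = (0.61 - 0.349) / (0.71 - 0.349) * 100 = 0.261 / 0.361 * 100 = 72.30

72.30 %


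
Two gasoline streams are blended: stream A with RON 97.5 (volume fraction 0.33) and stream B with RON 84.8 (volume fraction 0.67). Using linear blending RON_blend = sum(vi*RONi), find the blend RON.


Linear blending: RON_blend = sum(vi * RONi)
Contribution 1: 0.33 * 97.5 = 32.175
Contribution 2: 0.67 * 84.8 = 56.816
RON_blend = 32.175 + 56.816 = 88.991

88.991


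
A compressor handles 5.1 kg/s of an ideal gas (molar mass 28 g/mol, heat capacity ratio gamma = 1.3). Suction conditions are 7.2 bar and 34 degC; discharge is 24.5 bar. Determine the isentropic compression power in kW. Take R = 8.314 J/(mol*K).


Isentropic work: W = m*(gamma/(gamma-1))*(R*T1/MW)*((P2/P1)^((gamma-1)/gamma) - 1)
T1 = 34 + 273.15 = 307.15 K
Pressure ratio = 24.5 / 7.2 = 3.40278
Exponent = (1.3 - 1)/1.3 = 0.230769
(P2/P1)^exp - 1 = 3.40278^0.230769 - 1 = 0.326572
W = 5.1 * 1.3 / 0.3 * 8.314 * 307.15 / 28 * 0.326572 = 658.2

658.2 kW


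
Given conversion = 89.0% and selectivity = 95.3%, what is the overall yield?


Overall yield = conversion (%) * selectivity (%) / 100
Conversion = 89.0%, Selectivity = 95.3%
Y = 89.0 * 95.3 / 100
= 84.817 %

84.817 %


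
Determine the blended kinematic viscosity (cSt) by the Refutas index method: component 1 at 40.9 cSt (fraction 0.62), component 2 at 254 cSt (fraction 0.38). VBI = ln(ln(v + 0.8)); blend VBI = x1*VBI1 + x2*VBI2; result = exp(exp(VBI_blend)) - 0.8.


Refutas method: VBN_i = 14.534*ln(ln(visc_i + 0.8)) + 10.975, blended linearly by mass fraction; since VBN is linear in VBI_i = ln(ln(visc_i + 0.8)) and the fractions sum to 1, blend VBI directly: visc = exp(exp(VBI_blend)) - 0.8
VBI_1 = ln(ln(40.9 + 0.8)) = 1.31654
VBI_2 = ln(ln(254 + 0.8)) = 1.71208
VBI_blend = 0.62 * 1.31654 + 0.38 * 1.71208 = 1.46685
visc_blend = exp(exp(1.46685)) - 0.8 = 75.57

75.57 cSt


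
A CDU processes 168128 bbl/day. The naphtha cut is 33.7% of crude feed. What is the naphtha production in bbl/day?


Crude throughput = 168128 bbl/day
Fraction yield = 33.7%
yield = throughput * fraction / 100
yield = 168128 * 33.7 / 100 = 56659.136

56659.136 bbl/day


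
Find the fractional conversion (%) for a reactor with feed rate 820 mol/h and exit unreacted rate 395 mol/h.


X = (F_in - F_out) / F_in * 100
Moles reacted = 820 - 395 = 425
X = 425 / 820 * 100
= 0.5183 * 100
= 51.83 %

51.83 %


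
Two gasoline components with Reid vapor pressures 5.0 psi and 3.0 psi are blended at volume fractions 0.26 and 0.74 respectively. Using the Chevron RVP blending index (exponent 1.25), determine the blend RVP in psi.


Chevron index: RVP_blend = (sum xi*RVPi^1.25)^(1/1.25)
RVP^1.25 terms: 0.26 * 5.0^1.25 + 0.74 * 3.0^1.25 = 4.86564
RVP_blend = 4.86564^(1/1.25) = 3.546

3.546 psi


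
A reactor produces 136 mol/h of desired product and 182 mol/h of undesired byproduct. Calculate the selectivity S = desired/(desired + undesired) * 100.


Selectivity = desired / (desired + undesired) * 100
Total products = 136 + 182 = 318 mol/h
S = 136 / 318 * 100
= 0.4277 * 100
= 42.77 %

42.77 %


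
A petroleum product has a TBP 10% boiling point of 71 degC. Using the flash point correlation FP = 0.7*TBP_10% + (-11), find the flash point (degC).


FP = 0.7 * 71 + (-11) = 38.7

38.7 degC


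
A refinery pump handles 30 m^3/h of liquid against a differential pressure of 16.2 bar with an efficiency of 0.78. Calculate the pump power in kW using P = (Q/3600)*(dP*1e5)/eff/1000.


Q = 30 / 3600 = 0.00833333 m^3/s
P = 0.00833333 * (16.2 * 1e5) / 0.78 / 1000 = 17.31

17.31 kW


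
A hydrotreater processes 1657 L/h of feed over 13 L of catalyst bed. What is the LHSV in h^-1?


LHSV = volumetric feed rate / catalyst volume
= 1657 L/h / 13 L
= 127.5 h^-1

127.5 h^-1


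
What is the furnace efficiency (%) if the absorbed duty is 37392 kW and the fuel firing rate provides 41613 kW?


Furnace efficiency = Q_absorbed / Q_fuel * 100
= 37392 / 41613 * 100 = 89.86

89.86 %


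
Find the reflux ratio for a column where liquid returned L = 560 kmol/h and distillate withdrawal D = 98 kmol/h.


Reflux ratio definition: R = L / D (liquid returned / distillate withdrawn)
L = 560 kmol/h, D = 98 kmol/h
R = 560 / 98 = 5.714

5.714


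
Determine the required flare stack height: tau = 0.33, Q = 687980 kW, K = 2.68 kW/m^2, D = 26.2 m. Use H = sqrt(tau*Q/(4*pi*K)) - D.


tau*Q/(4*pi*K) = 0.33 * 687980 / (4 * pi * 2.68) = 6741.32
sqrt(6741.32) = 82.1055
H = 82.1055 - 26.2 = 55.91

55.91 m


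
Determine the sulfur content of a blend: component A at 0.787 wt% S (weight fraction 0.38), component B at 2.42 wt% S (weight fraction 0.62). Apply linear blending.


Linear sulfur blending: S_blend = x1*S1 + x2*S2
Contribution 1: 0.38 * 0.787 = 0.29906 wt%
Contribution 2: 0.62 * 2.42 = 1.5004 wt%
S_blend = 0.29906 + 1.5004 = 1.79946

1.79946 wt%


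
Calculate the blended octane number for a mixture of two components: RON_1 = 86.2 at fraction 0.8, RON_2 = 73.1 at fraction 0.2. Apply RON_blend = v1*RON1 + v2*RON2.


Linear blending: RON_blend = sum(vi * RONi)
Contribution 1: 0.8 * 86.2 = 68.96
Contribution 2: 0.2 * 73.1 = 14.62
RON_blend = 68.96 + 14.62 = 83.58

83.58


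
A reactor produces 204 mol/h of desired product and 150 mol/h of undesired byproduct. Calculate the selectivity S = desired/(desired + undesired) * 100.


Selectivity = desired / (desired + undesired) * 100
Total products = 204 + 150 = 354 mol/h
S = 204 / 354 * 100
= 0.5763 * 100
= 57.63 %

57.63 %


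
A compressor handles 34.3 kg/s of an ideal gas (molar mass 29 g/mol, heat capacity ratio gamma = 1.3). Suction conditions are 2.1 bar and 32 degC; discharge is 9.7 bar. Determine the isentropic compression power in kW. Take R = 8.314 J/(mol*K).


Isentropic work: W = m*(gamma/(gamma-1))*(R*T1/MW)*((P2/P1)^((gamma-1)/gamma) - 1)
T1 = 32 + 273.15 = 305.15 K
Pressure ratio = 9.7 / 2.1 = 4.61905
Exponent = (1.3 - 1)/1.3 = 0.230769
(P2/P1)^exp - 1 = 4.61905^0.230769 - 1 = 0.423502
W = 34.3 * 1.3 / 0.3 * 8.314 * 305.15 / 29 * 0.423502 = 5507

5507 kW


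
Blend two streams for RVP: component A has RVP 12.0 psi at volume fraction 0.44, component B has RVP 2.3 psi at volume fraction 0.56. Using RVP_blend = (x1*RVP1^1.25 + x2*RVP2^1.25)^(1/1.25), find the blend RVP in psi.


Chevron index: RVP_blend = (sum xi*RVPi^1.25)^(1/1.25)
RVP^1.25 terms: 0.44 * 12.0^1.25 + 0.56 * 2.3^1.25 = 11.4134
RVP_blend = 11.4134^(1/1.25) = 7.013

7.013 psi


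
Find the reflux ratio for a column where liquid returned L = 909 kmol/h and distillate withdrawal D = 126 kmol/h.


Reflux ratio definition: R = L / D (liquid returned / distillate withdrawn)
L = 909 kmol/h, D = 126 kmol/h
R = 909 / 126 = 7.214

7.214


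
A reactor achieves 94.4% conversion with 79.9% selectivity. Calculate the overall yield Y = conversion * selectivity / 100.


Overall yield = conversion (%) * selectivity (%) / 100
Conversion = 94.4%, Selectivity = 79.9%
Y = 94.4 * 79.9 / 100
= 75.4256 %

75.4256 %


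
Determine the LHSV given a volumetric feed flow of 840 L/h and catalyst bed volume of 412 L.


LHSV = volumetric feed rate / catalyst volume
= 840 L/h / 412 L
= 2.039 h^-1

2.039 h^-1


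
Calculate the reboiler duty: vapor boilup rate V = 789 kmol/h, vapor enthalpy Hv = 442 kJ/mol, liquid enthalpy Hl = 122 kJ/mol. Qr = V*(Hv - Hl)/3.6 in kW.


Qr = 789 * (442 - 122) / 3.6 = 789 * 320 / 3.6 = 70130

70130 kW


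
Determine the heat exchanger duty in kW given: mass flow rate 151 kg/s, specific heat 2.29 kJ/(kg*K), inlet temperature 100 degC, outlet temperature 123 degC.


Q = m_dot * cp * delta_T
delta_T = 123 - 100 = 23 K
Q = 151 * 2.29 * 23
= 345.79 * 23
= 7953.17 kW

7953.17 kW


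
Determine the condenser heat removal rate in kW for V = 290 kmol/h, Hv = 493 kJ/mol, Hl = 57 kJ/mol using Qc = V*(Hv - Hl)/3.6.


Qc = 290 * (493 - 57) / 3.6 = 290 * 436 / 3.6 = 35120

35120 kW


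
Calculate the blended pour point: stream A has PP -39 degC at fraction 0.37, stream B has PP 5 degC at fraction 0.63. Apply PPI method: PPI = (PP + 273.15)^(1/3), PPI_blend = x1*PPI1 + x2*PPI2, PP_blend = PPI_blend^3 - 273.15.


PPI_1 = (-39 + 273.15)^(1/3) = 6.163557
PPI_2 = (5 + 273.15)^(1/3) = 6.527693
PPI_blend = 0.37 * 6.163557 + 0.63 * 6.527693 = 6.392963
PP_blend = 6.392963^3 - 273.15 = 261.2802 - 273.15 = -11.87

-11.87 degC


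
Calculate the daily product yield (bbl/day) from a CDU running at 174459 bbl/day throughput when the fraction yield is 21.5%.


Crude throughput = 174459 bbl/day
Fraction yield = 21.5%
yield = throughput * fraction / 100
yield = 174459 * 21.5 / 100 = 37508.685

37508.685 bbl/day


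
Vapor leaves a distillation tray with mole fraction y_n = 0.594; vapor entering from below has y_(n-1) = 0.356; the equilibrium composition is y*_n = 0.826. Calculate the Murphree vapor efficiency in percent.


Murphree vapor efficiency: EMV = (y_n - y_(n-1)) / (y*_n - y_(n-1)) * 100
EMV = (0.594 - 0.356) / (0.826 - 0.356) * 100 = 0.238 / 0.47 * 100 = 50.64

50.64 %


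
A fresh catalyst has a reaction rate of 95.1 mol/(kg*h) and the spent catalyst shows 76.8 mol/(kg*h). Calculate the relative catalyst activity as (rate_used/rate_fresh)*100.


Activity (%) = (rate_used / rate_fresh) * 100
rate_used = 76.8, rate_fresh = 95.1
= (76.8 / 95.1) * 100
= 0.8076 * 100 = 80.76

80.76 %


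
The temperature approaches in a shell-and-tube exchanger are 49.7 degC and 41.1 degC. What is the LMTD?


LMTD = (dT1 - dT2) / ln(dT1/dT2)
= (49.7 - 41.1) / ln(49.7 / 41.1) = 8.6 / 0.189997 = 45.26

45.26 degC


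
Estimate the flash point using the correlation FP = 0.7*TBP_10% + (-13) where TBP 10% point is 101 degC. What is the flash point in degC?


FP = 0.7 * 101 + (-13) = 57.7

57.7 degC


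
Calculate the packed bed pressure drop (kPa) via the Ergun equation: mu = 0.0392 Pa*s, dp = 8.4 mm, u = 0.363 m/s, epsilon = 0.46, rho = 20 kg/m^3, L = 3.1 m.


dp = 8.4 mm = 0.0084 m
Viscous term = 150*0.0392*0.363*(1-0.46)^2 / (0.0084^2*0.46^3) = 90623.2
Inertial term = 1.75*20*0.363^2*(1-0.46) / (0.0084*0.46^3) = 3045.95
dP/L = 90623.2 + 3045.95 = 93669.1 Pa/m
dP = 93669.1 * 3.1 / 1000 = 290.4 kPa

290.4 kPa


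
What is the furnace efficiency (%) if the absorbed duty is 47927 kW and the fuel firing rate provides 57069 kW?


Furnace efficiency = Q_absorbed / Q_fuel * 100
= 47927 / 57069 * 100 = 83.98

83.98 %


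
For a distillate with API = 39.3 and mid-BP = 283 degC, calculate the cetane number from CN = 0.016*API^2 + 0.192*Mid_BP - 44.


CN = 0.016 * 39.3^2 + 0.192 * 283 - 44
CN = 24.71184 + 54.336 - 44 = 35.04784

35.04784


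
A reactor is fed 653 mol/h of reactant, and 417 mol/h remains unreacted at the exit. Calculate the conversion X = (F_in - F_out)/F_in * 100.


X = (F_in - F_out) / F_in * 100
Moles reacted = 653 - 417 = 236
X = 236 / 653 * 100
= 0.3614 * 100
= 36.14 %

36.14 %


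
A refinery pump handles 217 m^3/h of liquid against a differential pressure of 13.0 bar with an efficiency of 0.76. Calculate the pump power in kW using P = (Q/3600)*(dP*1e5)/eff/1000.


Q = 217 / 3600 = 0.0602778 m^3/s
P = 0.0602778 * (13.0 * 1e5) / 0.76 / 1000 = 103.1

103.1 kW


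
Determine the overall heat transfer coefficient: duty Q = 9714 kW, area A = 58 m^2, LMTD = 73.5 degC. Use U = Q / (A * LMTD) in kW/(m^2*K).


From Q = U*A*LMTD, U = Q / (A * LMTD)
U = 9714 / (58 * 73.5) = 9714 / 4263 = 2.279

2.279 kW/(m^2*K)


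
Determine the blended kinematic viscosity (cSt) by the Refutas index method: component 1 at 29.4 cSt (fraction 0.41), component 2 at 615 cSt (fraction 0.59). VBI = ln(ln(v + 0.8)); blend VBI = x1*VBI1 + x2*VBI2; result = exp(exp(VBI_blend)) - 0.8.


Refutas method: VBN_i = 14.534*ln(ln(visc_i + 0.8)) + 10.975, blended linearly by mass fraction; since VBN is linear in VBI_i = ln(ln(visc_i + 0.8)) and the fractions sum to 1, blend VBI directly: visc = exp(exp(VBI_blend)) - 0.8
VBI_1 = ln(ln(29.4 + 0.8)) = 1.22608
VBI_2 = ln(ln(615 + 0.8)) = 1.85987
VBI_blend = 0.41 * 1.22608 + 0.59 * 1.85987 = 1.60002
visc_blend = exp(exp(1.60002)) - 0.8 = 140.8

140.8 cSt


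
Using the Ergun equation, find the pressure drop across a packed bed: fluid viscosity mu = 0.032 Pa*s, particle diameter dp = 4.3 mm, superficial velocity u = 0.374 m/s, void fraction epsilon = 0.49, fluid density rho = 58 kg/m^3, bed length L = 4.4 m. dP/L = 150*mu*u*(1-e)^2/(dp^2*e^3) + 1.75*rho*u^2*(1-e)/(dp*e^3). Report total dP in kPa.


dp = 4.3 mm = 0.0043 m
Viscous term = 150*0.032*0.374*(1-0.49)^2 / (0.0043^2*0.49^3) = 214649
Inertial term = 1.75*58*0.374^2*(1-0.49) / (0.0043*0.49^3) = 14312.7
dP/L = 214649 + 14312.7 = 228962 Pa/m
dP = 228962 * 4.4 / 1000 = 1007 kPa

1007 kPa


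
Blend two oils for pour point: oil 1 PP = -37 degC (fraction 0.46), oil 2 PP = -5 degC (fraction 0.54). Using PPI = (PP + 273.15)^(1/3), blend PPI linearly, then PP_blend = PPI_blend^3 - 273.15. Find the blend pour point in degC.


PPI_1 = (-37 + 273.15)^(1/3) = 6.181056
PPI_2 = (-5 + 273.15)^(1/3) = 6.448508
PPI_blend = 0.46 * 6.181056 + 0.54 * 6.448508 = 6.32548
PP_blend = 6.32548^3 - 273.15 = 253.0932 - 273.15 = -20.06

-20.06 degC


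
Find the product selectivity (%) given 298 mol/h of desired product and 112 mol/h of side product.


Selectivity = desired / (desired + undesired) * 100
Total products = 298 + 112 = 410 mol/h
S = 298 / 410 * 100
= 0.7268 * 100
= 72.68 %

72.68 %


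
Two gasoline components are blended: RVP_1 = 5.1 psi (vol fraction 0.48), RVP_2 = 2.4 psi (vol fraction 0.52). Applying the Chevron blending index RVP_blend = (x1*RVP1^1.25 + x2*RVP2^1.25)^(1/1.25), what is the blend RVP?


Chevron index: RVP_blend = (sum xi*RVPi^1.25)^(1/1.25)
RVP^1.25 terms: 0.48 * 5.1^1.25 + 0.52 * 2.4^1.25 = 5.23212
RVP_blend = 5.23212^(1/1.25) = 3.758

3.758 psi


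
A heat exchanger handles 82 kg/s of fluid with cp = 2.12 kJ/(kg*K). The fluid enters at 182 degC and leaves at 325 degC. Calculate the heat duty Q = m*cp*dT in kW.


Q = m_dot * cp * delta_T
delta_T = 325 - 182 = 143 K
Q = 82 * 2.12 * 143
= 173.84 * 143
= 24859.12 kW

24859.12 kW


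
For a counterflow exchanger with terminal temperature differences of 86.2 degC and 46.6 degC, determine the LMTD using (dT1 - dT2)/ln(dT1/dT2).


LMTD = (dT1 - dT2) / ln(dT1/dT2)
= (86.2 - 46.6) / ln(86.2 / 46.6) = 39.6 / 0.61507 = 64.38

64.38 degC


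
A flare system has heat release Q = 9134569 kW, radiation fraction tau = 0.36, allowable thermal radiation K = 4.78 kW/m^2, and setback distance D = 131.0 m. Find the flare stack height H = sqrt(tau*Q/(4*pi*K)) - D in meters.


tau*Q/(4*pi*K) = 0.36 * 9134569 / (4 * pi * 4.78) = 54746.1
sqrt(54746.1) = 233.979
H = 233.979 - 131.0 = 103.0

103.0 m


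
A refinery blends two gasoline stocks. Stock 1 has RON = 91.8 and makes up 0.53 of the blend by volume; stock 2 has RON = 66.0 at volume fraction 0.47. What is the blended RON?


Linear blending: RON_blend = sum(vi * RONi)
Contribution 1: 0.53 * 91.8 = 48.654
Contribution 2: 0.47 * 66.0 = 31.02
RON_blend = 48.654 + 31.02 = 79.674

79.674


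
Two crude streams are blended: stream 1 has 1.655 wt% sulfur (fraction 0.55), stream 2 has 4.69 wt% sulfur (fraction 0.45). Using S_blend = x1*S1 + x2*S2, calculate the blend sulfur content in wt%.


Linear sulfur blending: S_blend = x1*S1 + x2*S2
Contribution 1: 0.55 * 1.655 = 0.91025 wt%
Contribution 2: 0.45 * 4.69 = 2.1105 wt%
S_blend = 0.91025 + 2.1105 = 3.02075

3.02075 wt%


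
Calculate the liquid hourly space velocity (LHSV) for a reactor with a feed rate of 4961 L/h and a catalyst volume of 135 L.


LHSV = volumetric feed rate / catalyst volume
= 4961 L/h / 135 L
= 36.75 h^-1

36.75 h^-1


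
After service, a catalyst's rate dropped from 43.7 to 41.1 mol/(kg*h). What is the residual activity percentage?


Activity (%) = (rate_used / rate_fresh) * 100
rate_used = 41.1, rate_fresh = 43.7
= (41.1 / 43.7) * 100
= 0.9405 * 100 = 94.05

94.05 %


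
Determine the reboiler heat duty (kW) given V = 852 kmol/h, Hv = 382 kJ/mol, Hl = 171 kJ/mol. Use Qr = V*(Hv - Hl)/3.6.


Qr = 852 * (382 - 171) / 3.6 = 852 * 211 / 3.6 = 49940

49940 kW


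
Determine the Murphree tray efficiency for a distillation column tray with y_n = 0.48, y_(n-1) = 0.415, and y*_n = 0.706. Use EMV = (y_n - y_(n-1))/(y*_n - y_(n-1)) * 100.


Murphree vapor efficiency: EMV = (y_n - y_(n-1)) / (y*_n - y_(n-1)) * 100
EMV = (0.48 - 0.415) / (0.706 - 0.415) * 100 = 0.065 / 0.291 * 100 = 22.34

22.34 %


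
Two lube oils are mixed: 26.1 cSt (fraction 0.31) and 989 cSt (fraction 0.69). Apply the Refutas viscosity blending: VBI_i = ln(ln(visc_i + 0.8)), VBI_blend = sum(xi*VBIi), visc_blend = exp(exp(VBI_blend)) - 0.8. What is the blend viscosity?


Refutas method: VBN_i = 14.534*ln(ln(visc_i + 0.8)) + 10.975, blended linearly by mass fraction; since VBN is linear in VBI_i = ln(ln(visc_i + 0.8)) and the fractions sum to 1, blend VBI directly: visc = exp(exp(VBI_blend)) - 0.8
VBI_1 = ln(ln(26.1 + 0.8)) = 1.19153
VBI_2 = ln(ln(989 + 0.8)) = 1.93116
VBI_blend = 0.31 * 1.19153 + 0.69 * 1.93116 = 1.70187
visc_blend = exp(exp(1.70187)) - 0.8 = 240.1

240.1 cSt


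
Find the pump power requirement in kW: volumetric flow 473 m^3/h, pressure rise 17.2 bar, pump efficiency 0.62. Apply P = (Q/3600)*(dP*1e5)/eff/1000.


Q = 473 / 3600 = 0.131389 m^3/s
P = 0.131389 * (17.2 * 1e5) / 0.62 / 1000 = 364.5

364.5 kW


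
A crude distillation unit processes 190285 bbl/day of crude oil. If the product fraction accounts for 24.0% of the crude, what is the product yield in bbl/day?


Crude throughput = 190285 bbl/day
Fraction yield = 24.0%
yield = throughput * fraction / 100
yield = 190285 * 24.0 / 100 = 45668.4

45668.4 bbl/day


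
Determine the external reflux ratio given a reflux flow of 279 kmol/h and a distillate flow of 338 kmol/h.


Reflux ratio definition: R = L / D (liquid returned / distillate withdrawn)
L = 279 kmol/h, D = 338 kmol/h
R = 279 / 338 = 0.8254

0.8254


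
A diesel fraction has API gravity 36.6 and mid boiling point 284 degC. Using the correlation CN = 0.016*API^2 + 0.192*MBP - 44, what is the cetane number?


CN = 0.016 * 36.6^2 + 0.192 * 284 - 44
CN = 21.43296 + 54.528 - 44 = 31.96096

31.96096


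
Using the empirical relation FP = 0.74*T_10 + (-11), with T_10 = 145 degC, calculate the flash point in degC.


FP = 0.74 * 145 + (-11) = 96.3

96.3 degC


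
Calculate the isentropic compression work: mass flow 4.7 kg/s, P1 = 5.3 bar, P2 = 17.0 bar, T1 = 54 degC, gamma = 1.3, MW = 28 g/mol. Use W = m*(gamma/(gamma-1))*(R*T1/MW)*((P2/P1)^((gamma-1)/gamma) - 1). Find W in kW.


Isentropic work: W = m*(gamma/(gamma-1))*(R*T1/MW)*((P2/P1)^((gamma-1)/gamma) - 1)
T1 = 54 + 273.15 = 327.15 K
Pressure ratio = 17.0 / 5.3 = 3.20755
Exponent = (1.3 - 1)/1.3 = 0.230769
(P2/P1)^exp - 1 = 3.20755^0.230769 - 1 = 0.308607
W = 4.7 * 1.3 / 0.3 * 8.314 * 327.15 / 28 * 0.308607 = 610.6

610.6 kW


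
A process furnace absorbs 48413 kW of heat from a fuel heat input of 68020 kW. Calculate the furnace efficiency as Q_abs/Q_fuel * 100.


Furnace efficiency = Q_absorbed / Q_fuel * 100
= 48413 / 68020 * 100 = 71.17

71.17 %


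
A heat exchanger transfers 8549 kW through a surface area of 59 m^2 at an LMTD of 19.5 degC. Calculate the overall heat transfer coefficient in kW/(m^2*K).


From Q = U*A*LMTD, U = Q / (A * LMTD)
U = 8549 / (59 * 19.5) = 8549 / 1150.5 = 7.431

7.431 kW/(m^2*K)


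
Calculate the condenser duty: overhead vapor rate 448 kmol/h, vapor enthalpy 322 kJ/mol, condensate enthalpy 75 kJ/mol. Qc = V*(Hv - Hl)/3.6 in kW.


Qc = 448 * (322 - 75) / 3.6 = 448 * 247 / 3.6 = 30740

30740 kW


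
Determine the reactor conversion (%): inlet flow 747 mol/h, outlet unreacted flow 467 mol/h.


X = (F_in - F_out) / F_in * 100
Moles reacted = 747 - 467 = 280
X = 280 / 747 * 100
= 0.3748 * 100
= 37.48 %

37.48 %


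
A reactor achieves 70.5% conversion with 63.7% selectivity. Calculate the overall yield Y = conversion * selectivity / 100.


Overall yield = conversion (%) * selectivity (%) / 100
Conversion = 70.5%, Selectivity = 63.7%
Y = 70.5 * 63.7 / 100
= 44.9085 %

44.9085 %


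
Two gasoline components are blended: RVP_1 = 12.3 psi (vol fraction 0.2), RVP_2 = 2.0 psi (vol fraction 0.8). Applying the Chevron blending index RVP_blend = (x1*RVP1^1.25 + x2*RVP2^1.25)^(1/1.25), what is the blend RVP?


Chevron index: RVP_blend = (sum xi*RVPi^1.25)^(1/1.25)
RVP^1.25 terms: 0.2 * 12.3^1.25 + 0.8 * 2.0^1.25 = 6.50966
RVP_blend = 6.50966^(1/1.25) = 4.476

4.476 psi


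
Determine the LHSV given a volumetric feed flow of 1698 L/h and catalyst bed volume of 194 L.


LHSV = volumetric feed rate / catalyst volume
= 1698 L/h / 194 L
= 8.753 h^-1

8.753 h^-1


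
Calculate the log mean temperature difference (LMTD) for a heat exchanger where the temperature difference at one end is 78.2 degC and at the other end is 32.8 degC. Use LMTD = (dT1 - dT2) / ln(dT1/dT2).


LMTD = (dT1 - dT2) / ln(dT1/dT2)
= (78.2 - 32.8) / ln(78.2 / 32.8) = 45.4 / 0.868841 = 52.25

52.25 degC


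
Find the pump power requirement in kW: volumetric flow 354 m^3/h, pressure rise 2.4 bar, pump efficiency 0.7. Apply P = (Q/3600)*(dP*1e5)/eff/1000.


Q = 354 / 3600 = 0.0983333 m^3/s
P = 0.0983333 * (2.4 * 1e5) / 0.7 / 1000 = 33.71

33.71 kW


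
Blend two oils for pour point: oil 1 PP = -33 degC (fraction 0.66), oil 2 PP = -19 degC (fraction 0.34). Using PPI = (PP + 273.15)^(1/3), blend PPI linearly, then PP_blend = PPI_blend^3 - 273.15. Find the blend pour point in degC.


PPI_1 = (-33 + 273.15)^(1/3) = 6.215759
PPI_2 = (-19 + 273.15)^(1/3) = 6.334272
PPI_blend = 0.66 * 6.215759 + 0.34 * 6.334272 = 6.256053
PP_blend = 6.256053^3 - 273.15 = 244.8506 - 273.15 = -28.3

-28.3 degC


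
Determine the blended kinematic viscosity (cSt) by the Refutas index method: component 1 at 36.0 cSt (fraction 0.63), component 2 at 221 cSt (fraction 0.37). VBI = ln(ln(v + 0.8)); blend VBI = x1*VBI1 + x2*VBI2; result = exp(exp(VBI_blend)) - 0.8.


Refutas method: VBN_i = 14.534*ln(ln(visc_i + 0.8)) + 10.975, blended linearly by mass fraction; since VBN is linear in VBI_i = ln(ln(visc_i + 0.8)) and the fractions sum to 1, blend VBI directly: visc = exp(exp(VBI_blend)) - 0.8
VBI_1 = ln(ln(36.0 + 0.8)) = 1.28246
VBI_2 = ln(ln(221 + 0.8)) = 1.68673
VBI_blend = 0.63 * 1.28246 + 0.37 * 1.68673 = 1.43204
visc_blend = exp(exp(1.43204)) - 0.8 = 65.04

65.04 cSt


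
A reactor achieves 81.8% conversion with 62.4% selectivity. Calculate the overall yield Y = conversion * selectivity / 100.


Overall yield = conversion (%) * selectivity (%) / 100
Conversion = 81.8%, Selectivity = 62.4%
Y = 81.8 * 62.4 / 100
= 51.0432 %

51.0432 %


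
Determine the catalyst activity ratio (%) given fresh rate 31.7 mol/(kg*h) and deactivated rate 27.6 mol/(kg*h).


Activity (%) = (rate_used / rate_fresh) * 100
rate_used = 27.6, rate_fresh = 31.7
= (27.6 / 31.7) * 100
= 0.8707 * 100 = 87.07

87.07 %


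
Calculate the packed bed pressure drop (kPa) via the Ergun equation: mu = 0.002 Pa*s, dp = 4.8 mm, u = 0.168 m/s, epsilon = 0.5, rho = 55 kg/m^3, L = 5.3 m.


dp = 4.8 mm = 0.0048 m
Viscous term = 150*0.002*0.168*(1-0.5)^2 / (0.0048^2*0.5^3) = 4375
Inertial term = 1.75*55*0.168^2*(1-0.5) / (0.0048*0.5^3) = 2263.8
dP/L = 4375 + 2263.8 = 6638.8 Pa/m
dP = 6638.8 * 5.3 / 1000 = 35.19 kPa

35.19 kPa


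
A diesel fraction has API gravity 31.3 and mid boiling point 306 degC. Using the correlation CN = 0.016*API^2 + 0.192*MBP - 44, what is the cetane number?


CN = 0.016 * 31.3^2 + 0.192 * 306 - 44
CN = 15.67504 + 58.752 - 44 = 30.42704

30.42704


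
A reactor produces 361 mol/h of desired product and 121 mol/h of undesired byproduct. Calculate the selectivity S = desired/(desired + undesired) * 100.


Selectivity = desired / (desired + undesired) * 100
Total products = 361 + 121 = 482 mol/h
S = 361 / 482 * 100
= 0.7490 * 100
= 74.90 %

74.90 %


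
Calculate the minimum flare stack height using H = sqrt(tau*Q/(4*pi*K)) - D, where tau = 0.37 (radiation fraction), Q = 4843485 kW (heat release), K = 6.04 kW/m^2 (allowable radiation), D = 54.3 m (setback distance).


tau*Q/(4*pi*K) = 0.37 * 4843485 / (4 * pi * 6.04) = 23610.9
sqrt(23610.9) = 153.658
H = 153.658 - 54.3 = 99.36

99.36 m


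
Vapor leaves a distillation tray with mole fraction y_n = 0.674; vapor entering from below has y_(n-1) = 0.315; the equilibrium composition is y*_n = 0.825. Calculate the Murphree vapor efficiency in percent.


Murphree vapor efficiency: EMV = (y_n - y_(n-1)) / (y*_n - y_(n-1)) * 100
EMV = (0.674 - 0.315) / (0.825 - 0.315) * 100 = 0.359 / 0.51 * 100 = 70.39

70.39 %


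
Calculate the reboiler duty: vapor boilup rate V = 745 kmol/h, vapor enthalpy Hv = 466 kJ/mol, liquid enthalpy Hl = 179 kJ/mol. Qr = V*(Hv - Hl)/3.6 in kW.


Qr = 745 * (466 - 179) / 3.6 = 745 * 287 / 3.6 = 59390

59390 kW


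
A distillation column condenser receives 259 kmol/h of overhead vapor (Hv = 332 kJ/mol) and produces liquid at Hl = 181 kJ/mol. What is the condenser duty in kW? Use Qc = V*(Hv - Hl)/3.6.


Qc = 259 * (332 - 181) / 3.6 = 259 * 151 / 3.6 = 10860

10860 kW


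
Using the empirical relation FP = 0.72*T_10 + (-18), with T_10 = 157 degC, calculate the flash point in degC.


FP = 0.72 * 157 + (-18) = 95.04

95.04 degC


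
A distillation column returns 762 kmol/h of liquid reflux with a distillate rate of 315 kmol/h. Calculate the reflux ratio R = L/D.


Reflux ratio definition: R = L / D (liquid returned / distillate withdrawn)
L = 762 kmol/h, D = 315 kmol/h
R = 762 / 315 = 2.419

2.419


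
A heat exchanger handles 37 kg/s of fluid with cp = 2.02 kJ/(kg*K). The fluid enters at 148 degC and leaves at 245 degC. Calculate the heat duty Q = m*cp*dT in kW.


Q = m_dot * cp * delta_T
delta_T = 245 - 148 = 97 K
Q = 37 * 2.02 * 97
= 74.74 * 97
= 7249.78 kW

7249.78 kW


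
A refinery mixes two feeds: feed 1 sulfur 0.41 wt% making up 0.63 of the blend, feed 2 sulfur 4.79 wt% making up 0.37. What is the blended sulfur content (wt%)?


Linear sulfur blending: S_blend = x1*S1 + x2*S2
Contribution 1: 0.63 * 0.41 = 0.2583 wt%
Contribution 2: 0.37 * 4.79 = 1.7723 wt%
S_blend = 0.2583 + 1.7723 = 2.0306

2.0306 wt%


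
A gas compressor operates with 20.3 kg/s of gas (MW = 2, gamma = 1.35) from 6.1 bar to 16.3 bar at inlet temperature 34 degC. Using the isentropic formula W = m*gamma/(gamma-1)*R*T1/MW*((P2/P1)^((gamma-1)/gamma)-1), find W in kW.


Isentropic work: W = m*(gamma/(gamma-1))*(R*T1/MW)*((P2/P1)^((gamma-1)/gamma) - 1)
T1 = 34 + 273.15 = 307.15 K
Pressure ratio = 16.3 / 6.1 = 2.67213
Exponent = (1.35 - 1)/1.35 = 0.259259
(P2/P1)^exp - 1 = 2.67213^0.259259 - 1 = 0.290229
W = 20.3 * 1.35 / 0.35 * 8.314 * 307.15 / 2 * 0.290229 = 29020

29020 kW


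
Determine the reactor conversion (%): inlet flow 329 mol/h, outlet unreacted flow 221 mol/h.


X = (F_in - F_out) / F_in * 100
Moles reacted = 329 - 221 = 108
X = 108 / 329 * 100
= 0.3283 * 100
= 32.83 %

32.83 %


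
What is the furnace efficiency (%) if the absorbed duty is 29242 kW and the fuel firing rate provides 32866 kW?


Furnace efficiency = Q_absorbed / Q_fuel * 100
= 29242 / 32866 * 100 = 88.97

88.97 %


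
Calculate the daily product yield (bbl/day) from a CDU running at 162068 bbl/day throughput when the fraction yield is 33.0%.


Crude throughput = 162068 bbl/day
Fraction yield = 33.0%
yield = throughput * fraction / 100
yield = 162068 * 33.0 / 100 = 53482.44

53482.44 bbl/day


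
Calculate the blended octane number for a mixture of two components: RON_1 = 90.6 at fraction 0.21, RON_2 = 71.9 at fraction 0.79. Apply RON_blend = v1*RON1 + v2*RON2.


Linear blending: RON_blend = sum(vi * RONi)
Contribution 1: 0.21 * 90.6 = 19.026
Contribution 2: 0.79 * 71.9 = 56.801
RON_blend = 19.026 + 56.801 = 75.827

75.827


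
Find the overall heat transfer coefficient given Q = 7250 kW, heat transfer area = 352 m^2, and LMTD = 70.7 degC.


From Q = U*A*LMTD, U = Q / (A * LMTD)
U = 7250 / (352 * 70.7) = 7250 / 24886.4 = 0.2913

0.2913 kW/(m^2*K)


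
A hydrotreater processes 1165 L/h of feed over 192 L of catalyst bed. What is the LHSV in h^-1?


LHSV = volumetric feed rate / catalyst volume
= 1165 L/h / 192 L
= 6.068 h^-1

6.068 h^-1


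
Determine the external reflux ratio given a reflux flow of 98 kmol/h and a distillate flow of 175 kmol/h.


Reflux ratio definition: R = L / D (liquid returned / distillate withdrawn)
L = 98 kmol/h, D = 175 kmol/h
R = 98 / 175 = 0.5600

0.5600


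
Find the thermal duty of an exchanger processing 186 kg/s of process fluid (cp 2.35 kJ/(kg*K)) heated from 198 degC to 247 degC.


Q = m_dot * cp * delta_T
delta_T = 247 - 198 = 49 K
Q = 186 * 2.35 * 49
= 437.1 * 49
= 21417.9 kW

21417.9 kW


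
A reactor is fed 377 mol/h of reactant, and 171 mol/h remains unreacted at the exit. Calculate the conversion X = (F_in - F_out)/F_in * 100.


X = (F_in - F_out) / F_in * 100
Moles reacted = 377 - 171 = 206
X = 206 / 377 * 100
= 0.5464 * 100
= 54.64 %

54.64 %


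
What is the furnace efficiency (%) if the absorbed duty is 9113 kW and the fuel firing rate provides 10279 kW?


Furnace efficiency = Q_absorbed / Q_fuel * 100
= 9113 / 10279 * 100 = 88.66

88.66 %


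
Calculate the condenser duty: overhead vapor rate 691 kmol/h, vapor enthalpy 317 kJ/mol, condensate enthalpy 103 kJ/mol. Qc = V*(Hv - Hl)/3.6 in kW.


Qc = 691 * (317 - 103) / 3.6 = 691 * 214 / 3.6 = 41080

41080 kW


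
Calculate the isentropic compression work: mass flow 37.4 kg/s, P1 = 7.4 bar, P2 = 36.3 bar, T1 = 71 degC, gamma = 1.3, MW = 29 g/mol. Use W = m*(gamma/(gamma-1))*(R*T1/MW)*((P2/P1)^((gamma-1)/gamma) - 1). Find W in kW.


Isentropic work: W = m*(gamma/(gamma-1))*(R*T1/MW)*((P2/P1)^((gamma-1)/gamma) - 1)
T1 = 71 + 273.15 = 344.15 K
Pressure ratio = 36.3 / 7.4 = 4.90541
Exponent = (1.3 - 1)/1.3 = 0.230769
(P2/P1)^exp - 1 = 4.90541^0.230769 - 1 = 0.443399
W = 37.4 * 1.3 / 0.3 * 8.314 * 344.15 / 29 * 0.443399 = 7090

7090 kW


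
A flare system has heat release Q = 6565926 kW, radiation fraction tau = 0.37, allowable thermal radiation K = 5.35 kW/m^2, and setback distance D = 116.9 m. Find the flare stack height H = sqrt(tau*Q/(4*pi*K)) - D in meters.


tau*Q/(4*pi*K) = 0.37 * 6565926 / (4 * pi * 5.35) = 36135.5
sqrt(36135.5) = 190.093
H = 190.093 - 116.9 = 73.19

73.19 m


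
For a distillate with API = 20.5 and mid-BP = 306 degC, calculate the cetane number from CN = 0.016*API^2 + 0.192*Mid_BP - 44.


CN = 0.016 * 20.5^2 + 0.192 * 306 - 44
CN = 6.724 + 58.752 - 44 = 21.476

21.476


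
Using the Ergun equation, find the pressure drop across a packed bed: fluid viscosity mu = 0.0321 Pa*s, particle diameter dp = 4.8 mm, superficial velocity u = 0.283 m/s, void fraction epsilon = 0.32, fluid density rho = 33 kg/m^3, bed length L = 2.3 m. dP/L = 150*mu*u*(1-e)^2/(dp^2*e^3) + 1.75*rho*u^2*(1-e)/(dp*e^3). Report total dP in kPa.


dp = 4.8 mm = 0.0048 m
Viscous term = 150*0.0321*0.283*(1-0.32)^2 / (0.0048^2*0.32^3) = 834580
Inertial term = 1.75*33*0.283^2*(1-0.32) / (0.0048*0.32^3) = 19996
dP/L = 834580 + 19996 = 854576 Pa/m
dP = 854576 * 2.3 / 1000 = 1966 kPa

1966 kPa


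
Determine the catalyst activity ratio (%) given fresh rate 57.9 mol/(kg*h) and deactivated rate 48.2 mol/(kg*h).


Activity (%) = (rate_used / rate_fresh) * 100
rate_used = 48.2, rate_fresh = 57.9
= (48.2 / 57.9) * 100
= 0.8325 * 100 = 83.25

83.25 %


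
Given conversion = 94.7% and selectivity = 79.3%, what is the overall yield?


Overall yield = conversion (%) * selectivity (%) / 100
Conversion = 94.7%, Selectivity = 79.3%
Y = 94.7 * 79.3 / 100
= 75.0971 %

75.0971 %


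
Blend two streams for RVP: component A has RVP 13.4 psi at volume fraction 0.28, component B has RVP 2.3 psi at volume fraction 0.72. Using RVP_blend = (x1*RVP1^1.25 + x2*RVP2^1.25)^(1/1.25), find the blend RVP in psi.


Chevron index: RVP_blend = (sum xi*RVPi^1.25)^(1/1.25)
RVP^1.25 terms: 0.28 * 13.4^1.25 + 0.72 * 2.3^1.25 = 9.21794
RVP_blend = 9.21794^(1/1.25) = 5.912

5.912 psi


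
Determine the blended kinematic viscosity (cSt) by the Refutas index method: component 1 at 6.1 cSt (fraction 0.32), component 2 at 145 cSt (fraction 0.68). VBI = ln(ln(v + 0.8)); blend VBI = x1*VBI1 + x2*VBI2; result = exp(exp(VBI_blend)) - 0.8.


Refutas method: VBN_i = 14.534*ln(ln(visc_i + 0.8)) + 10.975, blended linearly by mass fraction; since VBN is linear in VBI_i = ln(ln(visc_i + 0.8)) and the fractions sum to 1, blend VBI directly: visc = exp(exp(VBI_blend)) - 0.8
VBI_1 = ln(ln(6.1 + 0.8)) = 0.658308
VBI_2 = ln(ln(145 + 0.8)) = 1.60588
VBI_blend = 0.32 * 0.658308 + 0.68 * 1.60588 = 1.30266
visc_blend = exp(exp(1.30266)) - 0.8 = 38.81

38.81 cSt


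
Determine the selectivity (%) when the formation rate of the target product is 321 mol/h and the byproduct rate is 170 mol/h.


Selectivity = desired / (desired + undesired) * 100
Total products = 321 + 170 = 491 mol/h
S = 321 / 491 * 100
= 0.6538 * 100
= 65.38 %

65.38 %


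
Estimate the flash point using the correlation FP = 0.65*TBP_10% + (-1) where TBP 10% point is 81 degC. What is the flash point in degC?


FP = 0.65 * 81 + (-1) = 51.65

51.65 degC


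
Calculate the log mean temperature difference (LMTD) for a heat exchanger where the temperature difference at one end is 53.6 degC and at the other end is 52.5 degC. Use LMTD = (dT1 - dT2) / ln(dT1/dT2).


LMTD = (dT1 - dT2) / ln(dT1/dT2)
= (53.6 - 52.5) / ln(53.6 / 52.5) = 1.1 / 0.0207359 = 53.05

53.05 degC


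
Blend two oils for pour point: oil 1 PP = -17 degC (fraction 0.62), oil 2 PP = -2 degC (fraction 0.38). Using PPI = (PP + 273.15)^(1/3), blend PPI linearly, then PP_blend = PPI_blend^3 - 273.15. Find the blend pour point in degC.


PPI_1 = (-17 + 273.15)^(1/3) = 6.350844
PPI_2 = (-2 + 273.15)^(1/3) = 6.472467
PPI_blend = 0.62 * 6.350844 + 0.38 * 6.472467 = 6.397061
PP_blend = 6.397061^3 - 273.15 = 261.783 - 273.15 = -11.37

-11.37 degC


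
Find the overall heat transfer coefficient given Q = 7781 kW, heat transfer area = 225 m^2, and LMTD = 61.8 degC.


From Q = U*A*LMTD, U = Q / (A * LMTD)
U = 7781 / (225 * 61.8) = 7781 / 13905 = 0.5596

0.5596 kW/(m^2*K)


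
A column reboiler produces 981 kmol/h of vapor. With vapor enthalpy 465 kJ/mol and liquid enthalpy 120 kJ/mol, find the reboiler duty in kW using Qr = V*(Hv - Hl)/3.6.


Qr = 981 * (465 - 120) / 3.6 = 981 * 345 / 3.6 = 94010

94010 kW


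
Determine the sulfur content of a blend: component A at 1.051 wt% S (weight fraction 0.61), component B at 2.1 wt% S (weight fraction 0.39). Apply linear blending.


Linear sulfur blending: S_blend = x1*S1 + x2*S2
Contribution 1: 0.61 * 1.051 = 0.64111 wt%
Contribution 2: 0.39 * 2.1 = 0.819 wt%
S_blend = 0.64111 + 0.819 = 1.46011

1.46011 wt%


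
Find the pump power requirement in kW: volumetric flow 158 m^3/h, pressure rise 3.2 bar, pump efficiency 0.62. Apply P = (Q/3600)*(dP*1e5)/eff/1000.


Q = 158 / 3600 = 0.0438889 m^3/s
P = 0.0438889 * (3.2 * 1e5) / 0.62 / 1000 = 22.65

22.65 kW


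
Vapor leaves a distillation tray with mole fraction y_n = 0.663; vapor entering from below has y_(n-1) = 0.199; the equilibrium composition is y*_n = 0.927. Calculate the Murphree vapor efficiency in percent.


Murphree vapor efficiency: EMV = (y_n - y_(n-1)) / (y*_n - y_(n-1)) * 100
EMV = (0.663 - 0.199) / (0.927 - 0.199) * 100 = 0.464 / 0.728 * 100 = 63.74

63.74 %


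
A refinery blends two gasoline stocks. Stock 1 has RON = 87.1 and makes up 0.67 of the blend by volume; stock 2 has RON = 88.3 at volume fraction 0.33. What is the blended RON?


Linear blending: RON_blend = sum(vi * RONi)
Contribution 1: 0.67 * 87.1 = 58.357
Contribution 2: 0.33 * 88.3 = 29.139
RON_blend = 58.357 + 29.139 = 87.496

87.496


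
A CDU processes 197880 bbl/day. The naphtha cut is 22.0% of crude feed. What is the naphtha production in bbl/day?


Crude throughput = 197880 bbl/day
Fraction yield = 22.0%
yield = throughput * fraction / 100
yield = 197880 * 22.0 / 100 = 43533.6

43533.6 bbl/day


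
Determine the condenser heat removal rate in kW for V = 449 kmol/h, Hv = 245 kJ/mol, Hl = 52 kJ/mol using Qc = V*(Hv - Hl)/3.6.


Qc = 449 * (245 - 52) / 3.6 = 449 * 193 / 3.6 = 24070

24070 kW


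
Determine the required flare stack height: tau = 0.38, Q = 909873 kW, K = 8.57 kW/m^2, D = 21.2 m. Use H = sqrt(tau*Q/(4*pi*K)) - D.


tau*Q/(4*pi*K) = 0.38 * 909873 / (4 * pi * 8.57) = 3210.51
sqrt(3210.51) = 56.6614
H = 56.6614 - 21.2 = 35.46

35.46 m


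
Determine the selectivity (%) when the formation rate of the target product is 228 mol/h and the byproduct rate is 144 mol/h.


Selectivity = desired / (desired + undesired) * 100
Total products = 228 + 144 = 372 mol/h
S = 228 / 372 * 100
= 0.6129 * 100
= 61.29 %

61.29 %


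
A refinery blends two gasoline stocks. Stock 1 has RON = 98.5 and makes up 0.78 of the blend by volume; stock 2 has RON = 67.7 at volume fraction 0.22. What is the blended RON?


Linear blending: RON_blend = sum(vi * RONi)
Contribution 1: 0.78 * 98.5 = 76.83
Contribution 2: 0.22 * 67.7 = 14.894
RON_blend = 76.83 + 14.894 = 91.724

91.724


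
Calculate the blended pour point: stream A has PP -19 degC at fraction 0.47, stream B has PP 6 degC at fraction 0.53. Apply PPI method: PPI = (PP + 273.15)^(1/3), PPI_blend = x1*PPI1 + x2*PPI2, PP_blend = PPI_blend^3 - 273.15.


PPI_1 = (-19 + 273.15)^(1/3) = 6.334272
PPI_2 = (6 + 273.15)^(1/3) = 6.535506
PPI_blend = 0.47 * 6.334272 + 0.53 * 6.535506 = 6.440926
PP_blend = 6.440926^3 - 273.15 = 267.2052 - 273.15 = -5.94

-5.94 degC
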